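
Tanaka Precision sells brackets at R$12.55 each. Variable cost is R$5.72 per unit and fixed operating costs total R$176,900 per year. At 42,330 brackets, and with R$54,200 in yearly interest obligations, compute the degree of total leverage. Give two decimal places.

4.98

Total contribution margin = 42,330 × R$6.83 = R$289,113.90.
Subtracting fixed costs: EBIT = R$289,113.90 − R$176,900 = R$112,213.90. Interest = R$54,200.00.
DOL = R$289,113.90 ÷ R$112,213.90 = 2.5765; DFL = R$112,213.90 ÷ R$58,013.90 = 1.9343.
DCL = DOL × DFL = 2.5765 × 1.9343 = 4.9837.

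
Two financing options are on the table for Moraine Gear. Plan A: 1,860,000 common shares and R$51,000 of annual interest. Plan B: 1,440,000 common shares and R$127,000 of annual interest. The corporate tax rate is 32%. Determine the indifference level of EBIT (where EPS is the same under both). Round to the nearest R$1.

Set EPS_A = EPS_B: (EBIT − R$51,000)(1 − 0.32) ÷ 1,860,000 = (EBIT − R$127,000)(1 − 0.32) ÷ 1,440,000.
Cancelling (1 − t) and cross-multiplying: 1,440,000·(EBIT − 51,000) = 1,860,000·(EBIT − 127,000).
EBIT × (1,860,000 − 1,440,000) = 127,000 × 1,860,000 − 51,000 × 1,440,000 = 162,780,000,000, so EBIT = 162,780,000,000 ÷ 420,000 = 387,571.43.

R$387,571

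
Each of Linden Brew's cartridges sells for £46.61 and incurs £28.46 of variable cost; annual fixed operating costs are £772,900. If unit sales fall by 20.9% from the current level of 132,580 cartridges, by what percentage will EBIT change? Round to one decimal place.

-30.8%

Total contribution margin = 132,580 × £18.15 = £2,406,327.00.
Subtracting fixed costs: EBIT = £2,406,327.00 − £772,900 = £1,633,427.00.
DOL = contribution ÷ EBIT = £2,406,327.00 ÷ £1,633,427.00 = 1.4732.
Operating income changes by 1.4732 × -20.9% = -30.8%.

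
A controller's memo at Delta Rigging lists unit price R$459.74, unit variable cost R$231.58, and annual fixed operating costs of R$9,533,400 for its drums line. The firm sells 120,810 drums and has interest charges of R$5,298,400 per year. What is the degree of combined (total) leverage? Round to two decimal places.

Total contribution margin = 120,810 × R$228.16 = R$27,564,009.60.
Operating income = contribution − fixed costs = R$27,564,009.60 − R$9,533,400 = R$18,030,609.60. Interest = R$5,298,400.00, so EBIT − I = R$12,732,209.60.
DCL = contribution ÷ (EBIT − I) = R$27,564,009.60 ÷ R$12,732,209.60 = 2.1649.

2.16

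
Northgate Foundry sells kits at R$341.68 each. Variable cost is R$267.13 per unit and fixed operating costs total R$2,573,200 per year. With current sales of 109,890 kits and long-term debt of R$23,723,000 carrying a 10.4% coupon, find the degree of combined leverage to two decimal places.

Total contribution margin = 109,890 × R$74.55 = R$8,192,299.50.
Subtracting fixed costs: EBIT = R$8,192,299.50 − R$2,573,200 = R$5,619,099.50. Interest = R$2,467,192.00, so EBIT − I = R$3,151,907.50.
DCL = contribution ÷ (EBIT − I) = R$8,192,299.50 ÷ R$3,151,907.50 = 2.5992.

2.60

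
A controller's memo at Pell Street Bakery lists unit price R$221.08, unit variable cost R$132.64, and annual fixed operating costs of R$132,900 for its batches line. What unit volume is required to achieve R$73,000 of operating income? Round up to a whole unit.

2,329 batches

Each unit contributes R$221.08 − R$132.64 = R$88.44.
Required volume = (fixed costs + target profit) ÷ CM = (R$132,900 + R$73,000) ÷ R$88.44 = 2,328.13, so 2,329 batches.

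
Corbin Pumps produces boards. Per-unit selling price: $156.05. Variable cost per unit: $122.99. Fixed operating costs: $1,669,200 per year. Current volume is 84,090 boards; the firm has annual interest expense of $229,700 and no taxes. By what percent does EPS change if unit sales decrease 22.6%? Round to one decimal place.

At 84,090 units, contribution = 84,090 × $33.06 = $2,780,015.40.
Operating income = contribution − fixed costs = $2,780,015.40 − $1,669,200 = $1,110,815.40.
Interest = $229,700.00, so EBIT − I = $881,115.40.
Degree of combined leverage = contribution ÷ (EBIT − I) = $2,780,015.40 ÷ $881,115.40 = 3.1551.
EPS therefore changes by 3.1551 × (-22.6%) = -71.3%.

-71.3%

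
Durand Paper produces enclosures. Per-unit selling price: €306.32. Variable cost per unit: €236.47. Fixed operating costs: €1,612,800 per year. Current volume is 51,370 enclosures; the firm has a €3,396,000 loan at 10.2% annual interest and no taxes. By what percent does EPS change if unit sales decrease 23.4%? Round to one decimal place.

-51.5%

Contribution at this volume is 51,370 × €69.85 = €3,588,194.50.
Subtracting fixed costs: EBIT = €3,588,194.50 − €1,612,800 = €1,975,394.50.
Interest = €346,392.00, so EBIT − I = €1,629,002.50.
Degree of combined leverage = contribution ÷ (EBIT − I) = €3,588,194.50 ÷ €1,629,002.50 = 2.2027.
EPS therefore changes by 2.2027 × (-23.4%) = -51.5%.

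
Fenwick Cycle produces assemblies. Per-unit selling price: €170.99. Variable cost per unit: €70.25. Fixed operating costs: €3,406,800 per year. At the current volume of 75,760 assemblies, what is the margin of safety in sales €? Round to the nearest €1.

Each unit contributes €170.99 − €70.25 = €100.74. Break-even units = €3,406,800 ÷ €100.74 = 33,817.75; break-even revenue = 33,817.75 × €170.99 = €5,782,496.84.
Actual sales revenue = 75,760 × €170.99 = €12,954,202.40.
Margin of safety = €12,954,202.40 − €5,782,496.84 = €7,171,706.

€7,171,706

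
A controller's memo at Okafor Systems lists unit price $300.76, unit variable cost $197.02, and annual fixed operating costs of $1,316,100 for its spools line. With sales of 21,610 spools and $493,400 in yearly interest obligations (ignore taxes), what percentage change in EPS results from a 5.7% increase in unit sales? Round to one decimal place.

+29.6%

Contribution at this volume is 21,610 × $103.74 = $2,241,821.40.
EBIT = $2,241,821.40 − $1,316,100 = $925,721.40.
Interest = $493,400.00, so EBIT − I = $432,321.40.
DCL = total CM / (EBIT − I) = $2,241,821.40 / $432,321.40 = 5.1855.
%ΔEPS = DCL × %ΔSales = 5.1855 × +5.7% = +29.6%.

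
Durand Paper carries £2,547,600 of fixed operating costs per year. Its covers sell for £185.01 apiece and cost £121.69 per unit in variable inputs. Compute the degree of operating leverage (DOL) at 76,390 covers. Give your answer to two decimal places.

2.11

Contribution at this volume is 76,390 × £63.32 = £4,837,014.80.
EBIT = £4,837,014.80 − £2,547,600 = £2,289,414.80.
Degree of operating leverage = £4,837,014.80 / £2,289,414.80 = 2.1128.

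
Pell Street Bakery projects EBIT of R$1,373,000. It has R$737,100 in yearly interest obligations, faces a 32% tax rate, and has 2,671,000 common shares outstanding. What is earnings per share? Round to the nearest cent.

R$0.16

Interest = R$737,100.00, so EBT = R$1,373,000 − R$737,100.00 = R$635,900.00.
After tax at 32%: net income = R$635,900.00 × 0.68 = R$432,412.00.
Per share: R$432,412.00 / 2,671,000 shares = R$0.16.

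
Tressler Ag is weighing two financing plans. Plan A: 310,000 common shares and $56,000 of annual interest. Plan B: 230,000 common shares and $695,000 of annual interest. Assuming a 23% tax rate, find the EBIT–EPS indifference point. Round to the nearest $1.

$2,532,125

Set EPS_A = EPS_B: (EBIT − $56,000)(1 − 0.23) ÷ 310,000 = (EBIT − $695,000)(1 − 0.23) ÷ 230,000.
The (1 − t) factor cancels: (EBIT − 56,000) × 230,000 = (EBIT − 695,000) × 310,000.
Solving, EBIT = (695,000·310,000 − 56,000·230,000) / (310,000 − 230,000) = 202,570,000,000 / 80,000 = 2,532,125.00.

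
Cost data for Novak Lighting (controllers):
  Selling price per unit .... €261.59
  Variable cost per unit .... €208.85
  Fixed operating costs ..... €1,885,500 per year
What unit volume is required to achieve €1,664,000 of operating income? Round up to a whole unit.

Each unit contributes €261.59 − €208.85 = €52.74.
Need Q such that Q × €52.74 − €1,885,500 = €1,664,000, i.e. Q = €3,549,500 / €52.74 = 67,301.86 → 67,302.

67,302 controllers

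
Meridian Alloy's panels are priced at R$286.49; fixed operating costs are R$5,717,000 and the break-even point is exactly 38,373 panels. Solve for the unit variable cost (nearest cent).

R$137.51

Contribution per unit must be FC / Q = R$5,717,000 / 38,373 = R$148.9850.
Variable cost per unit = R$286.49 − R$148.9850 = R$137.51.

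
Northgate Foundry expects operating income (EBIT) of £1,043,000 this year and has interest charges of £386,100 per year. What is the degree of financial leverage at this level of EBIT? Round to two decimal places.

Interest = £386,100.00.
DFL = EBIT ÷ (EBIT − I) = £1,043,000 ÷ (£1,043,000 − £386,100.00) = £1,043,000 ÷ £656,900.00 = 1.5878.

1.59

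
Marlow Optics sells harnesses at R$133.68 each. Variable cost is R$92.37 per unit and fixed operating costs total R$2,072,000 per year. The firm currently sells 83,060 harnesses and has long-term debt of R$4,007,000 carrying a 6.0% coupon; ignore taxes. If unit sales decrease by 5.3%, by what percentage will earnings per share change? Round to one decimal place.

Contribution at this volume is 83,060 × R$41.31 = R$3,431,208.60.
Subtracting fixed costs: EBIT = R$3,431,208.60 − R$2,072,000 = R$1,359,208.60.
Interest = R$240,420.00, so EBIT − I = R$1,118,788.60.
DCL = total CM / (EBIT − I) = R$3,431,208.60 / R$1,118,788.60 = 3.0669.
%ΔEPS = DCL × %ΔSales = 3.0669 × -5.3% = -16.3%.

-16.3%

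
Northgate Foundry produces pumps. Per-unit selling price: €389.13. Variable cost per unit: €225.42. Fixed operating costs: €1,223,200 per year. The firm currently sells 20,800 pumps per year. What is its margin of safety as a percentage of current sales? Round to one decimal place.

Each unit contributes €389.13 − €225.42 = €163.71. Break-even units = €1,223,200 ÷ €163.71 = 7,471.75; break-even revenue = 7,471.75 × €389.13 = €2,907,481.62.
Current sales = 20,800 × €389.13 = €8,093,904.00.
Margin of safety = (€8,093,904.00 − €2,907,481.62) ÷ €8,093,904.00 = 64.1%.

64.1%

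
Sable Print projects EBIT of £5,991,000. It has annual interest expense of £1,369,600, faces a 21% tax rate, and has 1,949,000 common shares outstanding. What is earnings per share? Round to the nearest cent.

Interest = £1,369,600.00, so EBT = £5,991,000 − £1,369,600.00 = £4,621,400.00.
Net income = £4,621,400.00 × (1 − 0.21) = £3,650,906.00.
Per share: £3,650,906.00 / 1,949,000 shares = £1.87.

£1.87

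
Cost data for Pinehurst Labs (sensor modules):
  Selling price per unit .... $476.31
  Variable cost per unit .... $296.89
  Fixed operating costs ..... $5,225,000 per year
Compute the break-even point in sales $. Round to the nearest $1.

$13,870,916

Contribution margin per unit = $476.31 − $296.89 = $179.42, a CM ratio of $179.42 ÷ $476.31 = 0.3767.
Break-even sales = FC ÷ CM ratio = $5,225,000 × $476.31 / $179.42 = $13,870,916.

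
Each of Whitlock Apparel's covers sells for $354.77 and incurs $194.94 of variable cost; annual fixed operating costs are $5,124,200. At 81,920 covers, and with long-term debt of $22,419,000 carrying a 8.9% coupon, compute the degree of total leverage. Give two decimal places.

2.19

Contribution at this volume is 81,920 × $159.83 = $13,093,273.60.
EBIT = $13,093,273.60 − $5,124,200 = $7,969,073.60. Interest = $1,995,291.00, so EBIT − I = $5,973,782.60.
DCL = contribution ÷ (EBIT − I) = $13,093,273.60 ÷ $5,973,782.60 = 2.1918.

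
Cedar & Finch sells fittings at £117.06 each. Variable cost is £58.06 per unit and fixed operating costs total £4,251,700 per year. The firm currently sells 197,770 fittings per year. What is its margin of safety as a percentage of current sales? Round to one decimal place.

Unit CM = price − variable cost = £117.06 − £58.06 = £59.00. Break-even units = £4,251,700 ÷ £59.00 = 72,062.71; break-even revenue = 72,062.71 × £117.06 = £8,435,661.05.
Actual sales revenue = 197,770 × £117.06 = £23,150,956.20.
Margin of safety = (£23,150,956.20 − £8,435,661.05) ÷ £23,150,956.20 = 63.6%.

63.6%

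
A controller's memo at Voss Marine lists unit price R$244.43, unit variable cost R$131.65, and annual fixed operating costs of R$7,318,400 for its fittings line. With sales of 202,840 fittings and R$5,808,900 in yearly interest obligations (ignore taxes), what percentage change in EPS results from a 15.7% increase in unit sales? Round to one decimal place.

+36.8%

Contribution at this volume is 202,840 × R$112.78 = R$22,876,295.20.
Subtracting fixed costs: EBIT = R$22,876,295.20 − R$7,318,400 = R$15,557,895.20.
After interest of R$5,808,900.00, pre-tax earnings = R$9,748,995.20.
Degree of combined leverage = contribution ÷ (EBIT − I) = R$22,876,295.20 ÷ R$9,748,995.20 = 2.3465.
%ΔEPS = DCL × %ΔSales = 2.3465 × +15.7% = +36.8%.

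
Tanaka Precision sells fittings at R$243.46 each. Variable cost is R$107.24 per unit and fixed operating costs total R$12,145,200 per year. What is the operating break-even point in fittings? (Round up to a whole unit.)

89,159 fittings

Unit CM = price − variable cost = R$243.46 − R$107.24 = R$136.22.
Units to break even: R$12,145,200 ÷ R$136.22 = 89,158.71, rounded up to 89,159.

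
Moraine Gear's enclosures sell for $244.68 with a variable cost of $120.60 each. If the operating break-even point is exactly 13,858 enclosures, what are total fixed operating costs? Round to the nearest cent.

$1,719,500.64

Each unit contributes $244.68 − $120.60 = $124.08.
Fixed costs = break-even units × CM = 13,858 × $124.08 = $1,719,500.64.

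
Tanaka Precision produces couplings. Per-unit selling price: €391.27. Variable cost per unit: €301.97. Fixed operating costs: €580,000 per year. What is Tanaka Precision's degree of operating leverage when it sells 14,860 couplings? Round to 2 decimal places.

1.78

Total contribution margin = 14,860 × €89.30 = €1,326,998.00.
Subtracting fixed costs: EBIT = €1,326,998.00 − €580,000 = €746,998.00.
Degree of operating leverage = €1,326,998.00 / €746,998.00 = 1.7764.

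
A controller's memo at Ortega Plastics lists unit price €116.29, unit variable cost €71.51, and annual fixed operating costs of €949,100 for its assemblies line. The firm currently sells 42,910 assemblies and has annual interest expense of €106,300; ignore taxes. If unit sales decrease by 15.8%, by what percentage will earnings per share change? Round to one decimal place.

-35.1%

At 42,910 units, contribution = 42,910 × €44.78 = €1,921,509.80.
Operating income = contribution − fixed costs = €1,921,509.80 − €949,100 = €972,409.80.
After interest of €106,300.00, pre-tax earnings = €866,109.80.
Degree of combined leverage = contribution ÷ (EBIT − I) = €1,921,509.80 ÷ €866,109.80 = 2.2186.
%ΔEPS = DCL × %ΔSales = 2.2186 × -15.8% = -35.1%.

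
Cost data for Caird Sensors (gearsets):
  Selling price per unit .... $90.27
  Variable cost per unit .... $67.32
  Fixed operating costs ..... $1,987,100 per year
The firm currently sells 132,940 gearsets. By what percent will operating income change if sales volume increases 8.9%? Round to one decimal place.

Contribution at this volume is 132,940 × $22.95 = $3,050,973.00.
Subtracting fixed costs: EBIT = $3,050,973.00 − $1,987,100 = $1,063,873.00.
So DOL = total CM / EBIT = $3,050,973.00 / $1,063,873.00 = 2.8678.
Operating income changes by 2.8678 × +8.9% = +25.5%.

+25.5%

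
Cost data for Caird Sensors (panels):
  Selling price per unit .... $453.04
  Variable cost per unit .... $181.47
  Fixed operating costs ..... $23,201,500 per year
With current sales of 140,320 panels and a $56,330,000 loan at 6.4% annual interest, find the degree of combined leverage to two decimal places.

At 140,320 units, contribution = 140,320 × $271.57 = $38,106,702.40.
Subtracting fixed costs: EBIT = $38,106,702.40 − $23,201,500 = $14,905,202.40. Interest = $3,605,120.00.
DOL = $38,106,702.40 ÷ $14,905,202.40 = 2.5566; DFL = $14,905,202.40 ÷ $11,300,082.40 = 1.3190.
DCL = DOL × DFL = 2.5566 × 1.3190 = 3.3722.

3.37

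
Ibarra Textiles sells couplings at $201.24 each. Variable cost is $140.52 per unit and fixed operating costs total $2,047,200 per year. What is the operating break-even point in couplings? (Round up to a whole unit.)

33,716 couplings

Contribution margin per unit = $201.24 − $140.52 = $60.72.
Break-even volume = fixed costs ÷ CM per unit = $2,047,200 ÷ $60.72 = 33,715.42, so 33,716 couplings.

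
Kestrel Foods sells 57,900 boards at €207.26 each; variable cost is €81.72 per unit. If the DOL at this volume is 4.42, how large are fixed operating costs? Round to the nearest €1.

At 57,900 units, contribution = 57,900 × €125.54 = €7,268,766.00.
Since DOL = CM ÷ EBIT, EBIT = €7,268,766.00 ÷ 4.42 = €1,644,517.19.
And FC = contribution − EBIT = €7,268,766.00 − €1,644,517.19 = €5,624,249.

€5,624,249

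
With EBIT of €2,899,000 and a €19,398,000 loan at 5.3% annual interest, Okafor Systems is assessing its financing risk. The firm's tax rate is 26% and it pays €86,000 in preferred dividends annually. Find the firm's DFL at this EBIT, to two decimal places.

1.65

Interest = €1,028,094.00.
Pre-tax preferred-dividend burden = €86,000 ÷ (1 − 0.26) = €116,216.22.
DFL = EBIT ÷ [EBIT − I − D_p/(1−t)] = €2,899,000 ÷ [€2,899,000 − €1,028,094.00 − €116,216.22] = €2,899,000 ÷ €1,754,689.78 = 1.6521.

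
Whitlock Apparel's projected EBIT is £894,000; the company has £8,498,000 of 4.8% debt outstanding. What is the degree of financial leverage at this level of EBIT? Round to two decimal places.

1.84

Annual interest charges come to £407,904.00.
DFL = EBIT ÷ (EBIT − I) = £894,000 ÷ (£894,000 − £407,904.00) = £894,000 ÷ £486,096.00 = 1.8391.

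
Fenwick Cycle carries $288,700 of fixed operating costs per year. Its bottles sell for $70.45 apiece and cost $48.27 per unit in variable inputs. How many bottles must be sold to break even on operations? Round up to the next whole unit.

Each unit contributes $70.45 − $48.27 = $22.18.
Units to break even: $288,700 ÷ $22.18 = 13,016.23, rounded up to 13,017.

13,017 bottles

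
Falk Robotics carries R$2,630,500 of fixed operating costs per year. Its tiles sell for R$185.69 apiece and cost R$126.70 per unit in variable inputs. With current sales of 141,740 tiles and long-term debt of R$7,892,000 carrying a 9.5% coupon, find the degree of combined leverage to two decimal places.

Contribution at this volume is 141,740 × R$58.99 = R$8,361,242.60.
Operating income = contribution − fixed costs = R$8,361,242.60 − R$2,630,500 = R$5,730,742.60. Interest = R$749,740.00.
DOL = R$8,361,242.60 ÷ R$5,730,742.60 = 1.4590; DFL = R$5,730,742.60 ÷ R$4,981,002.60 = 1.1505.
Combined leverage = 1.4590 × 1.1505 = 1.6786.

1.68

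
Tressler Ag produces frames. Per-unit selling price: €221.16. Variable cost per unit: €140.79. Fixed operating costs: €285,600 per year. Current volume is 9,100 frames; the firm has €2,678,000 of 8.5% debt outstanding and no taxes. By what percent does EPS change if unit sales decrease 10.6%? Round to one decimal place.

Contribution at this volume is 9,100 × €80.37 = €731,367.00.
Operating income = contribution − fixed costs = €731,367.00 − €285,600 = €445,767.00.
After interest of €227,630.00, pre-tax earnings = €218,137.00.
Degree of combined leverage = contribution ÷ (EBIT − I) = €731,367.00 ÷ €218,137.00 = 3.3528.
EPS therefore changes by 3.3528 × (-10.6%) = -35.5%.

-35.5%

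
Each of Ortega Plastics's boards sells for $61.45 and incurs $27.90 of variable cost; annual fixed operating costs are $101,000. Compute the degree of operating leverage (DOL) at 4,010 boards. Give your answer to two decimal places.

4.01

Total contribution margin = 4,010 × $33.55 = $134,535.50.
Operating income = contribution − fixed costs = $134,535.50 − $101,000 = $33,535.50.
Degree of operating leverage = $134,535.50 / $33,535.50 = 4.0117.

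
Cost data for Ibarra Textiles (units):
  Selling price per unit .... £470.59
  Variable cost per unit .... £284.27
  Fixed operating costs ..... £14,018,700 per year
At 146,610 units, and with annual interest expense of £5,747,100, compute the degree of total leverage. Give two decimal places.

3.62

Contribution at this volume is 146,610 × £186.32 = £27,316,375.20.
EBIT = £27,316,375.20 − £14,018,700 = £13,297,675.20. Interest = £5,747,100.00, so EBIT − I = £7,550,575.20.
Degree of total leverage = total CM / (EBIT − interest) = £27,316,375.20 / £7,550,575.20 = 3.6178.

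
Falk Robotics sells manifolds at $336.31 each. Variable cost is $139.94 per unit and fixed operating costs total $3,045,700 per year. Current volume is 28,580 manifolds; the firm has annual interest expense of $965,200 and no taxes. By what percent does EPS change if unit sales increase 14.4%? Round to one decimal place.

+50.5%

At 28,580 units, contribution = 28,580 × $196.37 = $5,612,254.60.
EBIT = $5,612,254.60 − $3,045,700 = $2,566,554.60.
After interest of $965,200.00, pre-tax earnings = $1,601,354.60.
Degree of combined leverage = contribution ÷ (EBIT − I) = $5,612,254.60 ÷ $1,601,354.60 = 3.5047.
%ΔEPS = DCL × %ΔSales = 3.5047 × +14.4% = +50.5%.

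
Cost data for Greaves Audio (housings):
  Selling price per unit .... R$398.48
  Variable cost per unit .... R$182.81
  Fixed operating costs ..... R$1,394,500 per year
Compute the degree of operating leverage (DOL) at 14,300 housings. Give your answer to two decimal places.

1.83

Contribution at this volume is 14,300 × R$215.67 = R$3,084,081.00.
EBIT = R$3,084,081.00 − R$1,394,500 = R$1,689,581.00.
So DOL = total CM / EBIT = R$3,084,081.00 / R$1,689,581.00 = 1.8254.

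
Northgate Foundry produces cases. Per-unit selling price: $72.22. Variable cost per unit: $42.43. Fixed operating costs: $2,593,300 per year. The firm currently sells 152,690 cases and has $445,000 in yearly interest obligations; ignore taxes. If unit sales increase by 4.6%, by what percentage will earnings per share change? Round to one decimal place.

+13.9%

Total contribution margin = 152,690 × $29.79 = $4,548,635.10.
EBIT = $4,548,635.10 − $2,593,300 = $1,955,335.10.
Interest = $445,000.00, so EBIT − I = $1,510,335.10.
Degree of combined leverage = contribution ÷ (EBIT − I) = $4,548,635.10 ÷ $1,510,335.10 = 3.0117.
%ΔEPS = DCL × %ΔSales = 3.0117 × +4.6% = +13.9%.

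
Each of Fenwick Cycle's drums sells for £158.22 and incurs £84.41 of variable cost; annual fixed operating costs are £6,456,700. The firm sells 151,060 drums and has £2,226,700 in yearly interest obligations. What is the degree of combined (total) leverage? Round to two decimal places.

Total contribution margin = 151,060 × £73.81 = £11,149,738.60.
EBIT = £11,149,738.60 − £6,456,700 = £4,693,038.60. Interest = £2,226,700.00, so EBIT − I = £2,466,338.60.
Degree of total leverage = total CM / (EBIT − interest) = £11,149,738.60 / £2,466,338.60 = 4.5208.

4.52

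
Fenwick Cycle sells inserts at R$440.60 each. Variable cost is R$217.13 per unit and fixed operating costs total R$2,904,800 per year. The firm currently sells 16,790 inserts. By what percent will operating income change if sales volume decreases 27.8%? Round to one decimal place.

Total contribution margin = 16,790 × R$223.47 = R$3,752,061.30.
Operating income = contribution − fixed costs = R$3,752,061.30 − R$2,904,800 = R$847,261.30.
DOL = contribution ÷ EBIT = R$3,752,061.30 ÷ R$847,261.30 = 4.4285.
So EBIT moves 4.4285 × (-27.8%) = -123.1%.

-123.1%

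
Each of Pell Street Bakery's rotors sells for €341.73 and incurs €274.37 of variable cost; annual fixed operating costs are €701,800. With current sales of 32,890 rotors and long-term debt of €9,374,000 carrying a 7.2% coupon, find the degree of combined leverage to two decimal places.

Total contribution margin = 32,890 × €67.36 = €2,215,470.40.
EBIT = €2,215,470.40 − €701,800 = €1,513,670.40. Interest = €674,928.00.
DOL = €2,215,470.40 ÷ €1,513,670.40 = 1.4636; DFL = €1,513,670.40 ÷ €838,742.40 = 1.8047.
DCL = DOL × DFL = 1.4636 × 1.8047 = 2.6414.

2.64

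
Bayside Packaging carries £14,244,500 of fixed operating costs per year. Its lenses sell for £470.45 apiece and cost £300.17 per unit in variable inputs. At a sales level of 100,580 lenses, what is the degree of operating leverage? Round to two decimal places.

Contribution at this volume is 100,580 × £170.28 = £17,126,762.40.
EBIT = £17,126,762.40 − £14,244,500 = £2,882,262.40.
So DOL = total CM / EBIT = £17,126,762.40 / £2,882,262.40 = 5.9421.

5.94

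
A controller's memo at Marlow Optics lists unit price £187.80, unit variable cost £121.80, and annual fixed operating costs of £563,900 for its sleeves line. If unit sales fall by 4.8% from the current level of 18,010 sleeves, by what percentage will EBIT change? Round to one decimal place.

Contribution at this volume is 18,010 × £66.00 = £1,188,660.00.
Operating income = contribution − fixed costs = £1,188,660.00 − £563,900 = £624,760.00.
So DOL = total CM / EBIT = £1,188,660.00 / £624,760.00 = 1.9026.
So EBIT moves 1.9026 × (-4.8%) = -9.1%.

-9.1%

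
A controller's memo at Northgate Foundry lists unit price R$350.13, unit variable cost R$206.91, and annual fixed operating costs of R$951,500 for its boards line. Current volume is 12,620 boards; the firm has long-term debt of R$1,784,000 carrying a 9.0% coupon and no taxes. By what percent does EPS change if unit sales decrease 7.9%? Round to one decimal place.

-20.5%

At 12,620 units, contribution = 12,620 × R$143.22 = R$1,807,436.40.
EBIT = R$1,807,436.40 − R$951,500 = R$855,936.40.
After interest of R$160,560.00, pre-tax earnings = R$695,376.40.
Degree of combined leverage = contribution ÷ (EBIT − I) = R$1,807,436.40 ÷ R$695,376.40 = 2.5992.
%ΔEPS = DCL × %ΔSales = 2.5992 × -7.9% = -20.5%.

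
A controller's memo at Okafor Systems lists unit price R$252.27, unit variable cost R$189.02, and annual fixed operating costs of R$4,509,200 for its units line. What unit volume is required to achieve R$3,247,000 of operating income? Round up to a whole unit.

122,628 units

Contribution margin per unit = R$252.27 − R$189.02 = R$63.25.
Units = (FC + target) / CM = (R$4,509,200 + R$3,247,000) / R$63.25 = 122,627.67, so 122,628 units.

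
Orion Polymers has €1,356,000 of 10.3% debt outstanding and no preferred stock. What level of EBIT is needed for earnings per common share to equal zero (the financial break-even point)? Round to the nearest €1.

Annual interest = 10.3% × €1,356,000 = €139,668.00.
Without preferred stock the financial break-even is simply EBIT = interest = €139,668.00.

€139,668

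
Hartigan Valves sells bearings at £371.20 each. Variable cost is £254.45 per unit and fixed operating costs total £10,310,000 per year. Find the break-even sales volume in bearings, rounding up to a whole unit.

Each unit contributes £371.20 − £254.45 = £116.75.
Break-even Q = £10,310,000 / £116.75 = 88,308.35 → 88,309 bearings.

88,309 bearings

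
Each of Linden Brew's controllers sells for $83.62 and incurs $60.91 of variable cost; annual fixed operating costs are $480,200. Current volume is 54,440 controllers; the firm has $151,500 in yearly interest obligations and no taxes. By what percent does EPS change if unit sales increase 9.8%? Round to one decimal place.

At 54,440 units, contribution = 54,440 × $22.71 = $1,236,332.40.
EBIT = $1,236,332.40 − $480,200 = $756,132.40.
Interest = $151,500.00, so EBIT − I = $604,632.40.
DCL = total CM / (EBIT − I) = $1,236,332.40 / $604,632.40 = 2.0448.
%ΔEPS = DCL × %ΔSales = 2.0448 × +9.8% = +20.0%.

+20.0%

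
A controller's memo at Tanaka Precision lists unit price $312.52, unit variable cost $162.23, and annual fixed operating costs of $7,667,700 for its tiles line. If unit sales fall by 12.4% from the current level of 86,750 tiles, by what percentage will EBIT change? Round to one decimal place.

-30.1%

Total contribution margin = 86,750 × $150.29 = $13,037,657.50.
Operating income = contribution − fixed costs = $13,037,657.50 − $7,667,700 = $5,369,957.50.
Degree of operating leverage = $13,037,657.50 / $5,369,957.50 = 2.4279.
So EBIT moves 2.4279 × (-12.4%) = -30.1%.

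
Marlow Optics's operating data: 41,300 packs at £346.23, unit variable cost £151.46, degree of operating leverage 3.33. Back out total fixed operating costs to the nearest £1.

Total contribution margin = 41,300 × £194.77 = £8,044,001.00.
DOL = contribution / EBIT, so EBIT = £8,044,001.00 / 3.33 = £2,415,615.92.
And FC = contribution − EBIT = £8,044,001.00 − £2,415,615.92 = £5,628,385.

£5,628,385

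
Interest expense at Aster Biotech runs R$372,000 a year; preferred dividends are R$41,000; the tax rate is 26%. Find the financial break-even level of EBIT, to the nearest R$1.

Grossing the preferred dividend up to pre-tax terms: R$41,000 / (1 − 0.26) = R$55,405.41.
EPS = 0 when EBIT covers interest plus the pre-tax preferred burden: R$372,000 + R$55,405.41 = R$427,405.41.

R$427,405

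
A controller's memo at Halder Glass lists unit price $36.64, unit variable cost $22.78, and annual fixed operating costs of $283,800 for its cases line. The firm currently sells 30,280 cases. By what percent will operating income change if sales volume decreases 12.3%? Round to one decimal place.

-38.0%

Total contribution margin = 30,280 × $13.86 = $419,680.80.
Operating income = contribution − fixed costs = $419,680.80 − $283,800 = $135,880.80.
DOL = contribution ÷ EBIT = $419,680.80 ÷ $135,880.80 = 3.0886.
%ΔEBIT = DOL × %ΔSales = 3.0886 × -12.3% = -38.0%.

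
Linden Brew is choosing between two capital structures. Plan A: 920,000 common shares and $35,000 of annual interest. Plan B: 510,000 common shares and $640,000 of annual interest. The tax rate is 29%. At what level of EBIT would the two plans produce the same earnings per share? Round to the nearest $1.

At indifference, (EBIT − 35,000)(1 − t)/920,000 = (EBIT − 640,000)(1 − t)/510,000.
Cancelling (1 − t) and cross-multiplying: 510,000·(EBIT − 35,000) = 920,000·(EBIT − 640,000).
Solving, EBIT = (640,000·920,000 − 35,000·510,000) / (920,000 − 510,000) = 570,950,000,000 / 410,000 = 1,392,560.98.

$1,392,561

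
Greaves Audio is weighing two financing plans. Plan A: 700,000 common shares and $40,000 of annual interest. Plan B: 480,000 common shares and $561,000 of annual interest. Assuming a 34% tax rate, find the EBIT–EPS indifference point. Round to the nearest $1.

$1,697,727

Set EPS_A = EPS_B: (EBIT − $40,000)(1 − 0.34) ÷ 700,000 = (EBIT − $561,000)(1 − 0.34) ÷ 480,000.
The (1 − t) factor cancels: (EBIT − 40,000) × 480,000 = (EBIT − 561,000) × 700,000.
EBIT × (700,000 − 480,000) = 561,000 × 700,000 − 40,000 × 480,000 = 373,500,000,000, so EBIT = 373,500,000,000 ÷ 220,000 = 1,697,727.27.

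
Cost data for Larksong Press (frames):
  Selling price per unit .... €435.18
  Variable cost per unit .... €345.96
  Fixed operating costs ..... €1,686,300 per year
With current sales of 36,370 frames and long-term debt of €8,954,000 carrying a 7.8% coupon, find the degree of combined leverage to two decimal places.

3.77

At 36,370 units, contribution = 36,370 × €89.22 = €3,244,931.40.
EBIT = €3,244,931.40 − €1,686,300 = €1,558,631.40. Interest = €698,412.00.
DOL = €3,244,931.40 ÷ €1,558,631.40 = 2.0819; DFL = €1,558,631.40 ÷ €860,219.40 = 1.8119.
DCL = DOL × DFL = 2.0819 × 1.8119 = 3.7722.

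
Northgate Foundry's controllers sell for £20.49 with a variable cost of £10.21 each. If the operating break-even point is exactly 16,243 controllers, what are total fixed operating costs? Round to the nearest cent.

Contribution margin per unit = £20.49 − £10.21 = £10.28.
Since BE = FC / CM, FC = 16,243 × £10.28 = £166,978.04.

£166,978.04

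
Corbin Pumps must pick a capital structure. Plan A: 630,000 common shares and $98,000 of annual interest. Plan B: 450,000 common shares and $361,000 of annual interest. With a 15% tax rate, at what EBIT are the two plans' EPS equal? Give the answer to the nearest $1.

At indifference, (EBIT − 98,000)(1 − t)/630,000 = (EBIT − 361,000)(1 − t)/450,000.
The (1 − t) factor cancels: (EBIT − 98,000) × 450,000 = (EBIT − 361,000) × 630,000.
EBIT × (630,000 − 450,000) = 361,000 × 630,000 − 98,000 × 450,000 = 183,330,000,000, so EBIT = 183,330,000,000 ÷ 180,000 = 1,018,500.00.

$1,018,500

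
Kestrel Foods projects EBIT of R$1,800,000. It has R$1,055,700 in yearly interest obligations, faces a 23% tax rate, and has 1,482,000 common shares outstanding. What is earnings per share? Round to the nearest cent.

Interest = R$1,055,700.00, so EBT = R$1,800,000 − R$1,055,700.00 = R$744,300.00.
After tax at 23%: net income = R$744,300.00 × 0.77 = R$573,111.00.
Per share: R$573,111.00 / 1,482,000 shares = R$0.39.

R$0.39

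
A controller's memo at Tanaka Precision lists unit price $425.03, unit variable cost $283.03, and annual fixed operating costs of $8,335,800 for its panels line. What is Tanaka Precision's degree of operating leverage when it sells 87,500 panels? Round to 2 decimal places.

3.04

Contribution at this volume is 87,500 × $142.00 = $12,425,000.00.
EBIT = $12,425,000.00 − $8,335,800 = $4,089,200.00.
Degree of operating leverage = $12,425,000.00 / $4,089,200.00 = 3.0385.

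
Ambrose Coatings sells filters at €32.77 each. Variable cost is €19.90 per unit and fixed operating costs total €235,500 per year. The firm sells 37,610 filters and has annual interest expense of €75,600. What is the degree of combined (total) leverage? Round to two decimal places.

2.80

At 37,610 units, contribution = 37,610 × €12.87 = €484,040.70.
EBIT = €484,040.70 − €235,500 = €248,540.70. Interest = €75,600.00.
DOL = €484,040.70 ÷ €248,540.70 = 1.9475; DFL = €248,540.70 ÷ €172,940.70 = 1.4371.
DCL = DOL × DFL = 1.9475 × 1.4371 = 2.7988.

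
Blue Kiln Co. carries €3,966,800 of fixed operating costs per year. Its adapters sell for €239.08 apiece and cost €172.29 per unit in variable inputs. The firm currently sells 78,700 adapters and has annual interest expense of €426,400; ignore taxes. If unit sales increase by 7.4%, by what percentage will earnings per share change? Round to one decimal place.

+45.1%

Total contribution margin = 78,700 × €66.79 = €5,256,373.00.
Subtracting fixed costs: EBIT = €5,256,373.00 − €3,966,800 = €1,289,573.00.
After interest of €426,400.00, pre-tax earnings = €863,173.00.
Degree of combined leverage = contribution ÷ (EBIT − I) = €5,256,373.00 ÷ €863,173.00 = 6.0896.
%ΔEPS = DCL × %ΔSales = 6.0896 × +7.4% = +45.1%.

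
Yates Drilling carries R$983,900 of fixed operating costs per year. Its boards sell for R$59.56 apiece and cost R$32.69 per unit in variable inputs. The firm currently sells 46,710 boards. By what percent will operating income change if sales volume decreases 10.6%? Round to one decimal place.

Contribution at this volume is 46,710 × R$26.87 = R$1,255,097.70.
Subtracting fixed costs: EBIT = R$1,255,097.70 − R$983,900 = R$271,197.70.
So DOL = total CM / EBIT = R$1,255,097.70 / R$271,197.70 = 4.6280.
%ΔEBIT = DOL × %ΔSales = 4.6280 × -10.6% = -49.1%.

-49.1%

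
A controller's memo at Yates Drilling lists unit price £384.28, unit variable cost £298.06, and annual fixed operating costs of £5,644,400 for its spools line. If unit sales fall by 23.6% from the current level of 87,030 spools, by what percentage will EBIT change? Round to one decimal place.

-95.2%

Total contribution margin = 87,030 × £86.22 = £7,503,726.60.
Subtracting fixed costs: EBIT = £7,503,726.60 − £5,644,400 = £1,859,326.60.
So DOL = total CM / EBIT = £7,503,726.60 / £1,859,326.60 = 4.0357.
Operating income changes by 4.0357 × -23.6% = -95.2%.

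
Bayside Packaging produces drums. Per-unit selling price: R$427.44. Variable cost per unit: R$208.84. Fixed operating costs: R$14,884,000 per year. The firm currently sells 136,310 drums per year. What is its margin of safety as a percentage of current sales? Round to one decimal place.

50.0%

Unit CM = price − variable cost = R$427.44 − R$208.84 = R$218.60. Break-even units = R$14,884,000 ÷ R$218.60 = 68,087.83; break-even revenue = 68,087.83 × R$427.44 = R$29,103,462.76.
Actual sales revenue = 136,310 × R$427.44 = R$58,264,346.40.
Margin of safety = (R$58,264,346.40 − R$29,103,462.76) ÷ R$58,264,346.40 = 50.0%.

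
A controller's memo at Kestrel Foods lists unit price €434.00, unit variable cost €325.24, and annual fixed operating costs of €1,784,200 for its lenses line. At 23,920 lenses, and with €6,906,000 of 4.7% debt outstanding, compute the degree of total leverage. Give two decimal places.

Total contribution margin = 23,920 × €108.76 = €2,601,539.20.
EBIT = €2,601,539.20 − €1,784,200 = €817,339.20. Interest = €324,582.00.
DOL = €2,601,539.20 ÷ €817,339.20 = 3.1829; DFL = €817,339.20 ÷ €492,757.20 = 1.6587.
DCL = DOL × DFL = 3.1829 × 1.6587 = 5.2795.

5.28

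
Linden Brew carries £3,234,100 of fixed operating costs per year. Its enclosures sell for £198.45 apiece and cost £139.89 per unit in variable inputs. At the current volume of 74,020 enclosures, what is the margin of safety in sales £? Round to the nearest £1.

£3,729,448

Each unit contributes £198.45 − £139.89 = £58.56. Break-even units = £3,234,100 ÷ £58.56 = 55,227.12; break-even revenue = 55,227.12 × £198.45 = £10,959,821.47.
Current sales = 74,020 × £198.45 = £14,689,269.00.
Margin of safety = £14,689,269.00 − £10,959,821.47 = £3,729,448.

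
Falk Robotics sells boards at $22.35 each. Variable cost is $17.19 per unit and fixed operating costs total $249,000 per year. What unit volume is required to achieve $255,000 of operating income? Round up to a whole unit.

97,675 boards

Unit CM = price − variable cost = $22.35 − $17.19 = $5.16.
Units = (FC + target) / CM = ($249,000 + $255,000) / $5.16 = 97,674.42, so 97,675 boards.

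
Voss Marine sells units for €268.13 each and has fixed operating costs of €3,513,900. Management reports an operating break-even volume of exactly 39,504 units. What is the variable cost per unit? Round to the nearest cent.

€179.18

At break-even, FC = Q × (P − VC), so P − VC = €3,513,900 ÷ 39,504 = €88.9505.
Hence VC = price − CM = €268.13 − €88.9505 = €179.18.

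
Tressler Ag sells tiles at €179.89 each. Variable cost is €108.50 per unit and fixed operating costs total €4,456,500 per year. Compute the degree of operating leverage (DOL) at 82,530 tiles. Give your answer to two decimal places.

Contribution at this volume is 82,530 × €71.39 = €5,891,816.70.
EBIT = €5,891,816.70 − €4,456,500 = €1,435,316.70.
Degree of operating leverage = €5,891,816.70 / €1,435,316.70 = 4.1049.

4.10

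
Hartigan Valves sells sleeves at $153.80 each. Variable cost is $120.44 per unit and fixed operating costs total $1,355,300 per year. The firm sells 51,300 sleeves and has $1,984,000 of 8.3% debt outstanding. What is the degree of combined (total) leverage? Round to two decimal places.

8.94

Contribution at this volume is 51,300 × $33.36 = $1,711,368.00.
Subtracting fixed costs: EBIT = $1,711,368.00 − $1,355,300 = $356,068.00. Interest = $164,672.00, so EBIT − I = $191,396.00.
DCL = contribution ÷ (EBIT − I) = $1,711,368.00 ÷ $191,396.00 = 8.9415.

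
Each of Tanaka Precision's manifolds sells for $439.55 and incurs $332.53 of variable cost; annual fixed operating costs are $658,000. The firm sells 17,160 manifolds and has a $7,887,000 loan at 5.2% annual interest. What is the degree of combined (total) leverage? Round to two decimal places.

2.39

At 17,160 units, contribution = 17,160 × $107.02 = $1,836,463.20.
EBIT = $1,836,463.20 − $658,000 = $1,178,463.20. Interest = $410,124.00.
DOL = $1,836,463.20 ÷ $1,178,463.20 = 1.5584; DFL = $1,178,463.20 ÷ $768,339.20 = 1.5338.
DCL = DOL × DFL = 1.5584 × 1.5338 = 2.3903.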